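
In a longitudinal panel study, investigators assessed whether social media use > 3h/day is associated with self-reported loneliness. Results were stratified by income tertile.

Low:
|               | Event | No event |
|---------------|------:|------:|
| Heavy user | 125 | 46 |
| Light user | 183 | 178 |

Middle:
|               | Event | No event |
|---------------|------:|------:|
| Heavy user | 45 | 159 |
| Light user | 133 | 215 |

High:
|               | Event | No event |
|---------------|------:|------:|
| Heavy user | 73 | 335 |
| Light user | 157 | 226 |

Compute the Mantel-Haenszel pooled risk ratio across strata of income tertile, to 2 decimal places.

RR_MH = Σ(aᵢ·n₀ᵢ/nᵢ) / Σ(cᵢ·n₁ᵢ/nᵢ), with n₁ᵢ = aᵢ+bᵢ (exposed), n₀ᵢ = cᵢ+dᵢ (unexposed), nᵢ = n₁ᵢ+n₀ᵢ.
Stratum 1 (Low): n₁ = 171, n₀ = 361, n = 532; a·n₀/n = 125·361/532 = 84.8214; c·n₁/n = 183·171/532 = 58.8214
Stratum 2 (Middle): n₁ = 204, n₀ = 348, n = 552; a·n₀/n = 45·348/552 = 28.3696; c·n₁/n = 133·204/552 = 49.1522
Stratum 3 (High): n₁ = 408, n₀ = 383, n = 791; a·n₀/n = 73·383/791 = 35.3464; c·n₁/n = 157·408/791 = 80.9810
RR_MH = (84.8214 + 28.3696 + 35.3464) / (58.8214 + 49.1522 + 80.9810) = 148.5374 / 188.9546 = 0.78610

0.79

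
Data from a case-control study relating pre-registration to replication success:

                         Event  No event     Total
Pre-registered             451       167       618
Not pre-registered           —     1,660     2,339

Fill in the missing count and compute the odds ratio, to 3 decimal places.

The missing cell is in the unexposed row: 2339 − 1660 = 679.
So a = 451, b = 167, c = 679, d = 1660.
OR = (a·d)/(b·c) = (451 × 1660) / (167 × 679) = 748660 / 113393 = 6.60235

6.602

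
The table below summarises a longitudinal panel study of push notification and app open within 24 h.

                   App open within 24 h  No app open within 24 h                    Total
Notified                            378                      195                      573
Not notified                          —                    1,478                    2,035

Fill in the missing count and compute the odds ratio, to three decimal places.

5.144

The missing cell is in the unexposed row: 2035 − 1478 = 557.
So a = 378, b = 195, c = 557, d = 1478.
OR = (a·d)/(b·c) = (378 × 1478) / (195 × 557) = 558684 / 108615 = 5.14371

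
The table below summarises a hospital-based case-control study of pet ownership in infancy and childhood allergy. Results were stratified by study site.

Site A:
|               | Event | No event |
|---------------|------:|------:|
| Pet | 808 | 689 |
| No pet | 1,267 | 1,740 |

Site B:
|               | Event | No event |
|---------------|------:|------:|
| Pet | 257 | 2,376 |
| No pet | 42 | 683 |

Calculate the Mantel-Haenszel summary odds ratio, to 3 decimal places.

1.630

OR_MH = Σ(aᵢdᵢ/nᵢ) / Σ(bᵢcᵢ/nᵢ), where nᵢ is the stratum total.
Stratum 1 (Site A): n = 4504; a·d/n = 808·1740/4504 = 312.1492; b·c/n = 689·1267/4504 = 193.8195
Stratum 2 (Site B): n = 3358; a·d/n = 257·683/3358 = 52.2725; b·c/n = 2376·42/3358 = 29.7177
OR_MH = (312.1492 + 52.2725) / (193.8195 + 29.7177) = 364.4217 / 223.5372 = 1.63025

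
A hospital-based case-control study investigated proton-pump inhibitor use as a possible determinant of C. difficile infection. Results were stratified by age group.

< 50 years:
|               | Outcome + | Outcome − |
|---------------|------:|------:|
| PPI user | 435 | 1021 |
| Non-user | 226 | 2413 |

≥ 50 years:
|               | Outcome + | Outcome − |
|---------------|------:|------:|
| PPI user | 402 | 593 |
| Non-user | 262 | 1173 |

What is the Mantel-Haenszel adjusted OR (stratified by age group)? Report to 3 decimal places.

OR_MH = Σ(aᵢdᵢ/nᵢ) / Σ(bᵢcᵢ/nᵢ), where nᵢ is the stratum total.
Stratum 1 (< 50 years): n = 4095; a·d/n = 435·2413/4095 = 256.3260; b·c/n = 1021·226/4095 = 56.3482
Stratum 2 (≥ 50 years): n = 2430; a·d/n = 402·1173/2430 = 194.0519; b·c/n = 593·262/2430 = 63.9366
OR_MH = (256.3260 + 194.0519) / (56.3482 + 63.9366) = 450.3779 / 120.2849 = 3.74426

3.744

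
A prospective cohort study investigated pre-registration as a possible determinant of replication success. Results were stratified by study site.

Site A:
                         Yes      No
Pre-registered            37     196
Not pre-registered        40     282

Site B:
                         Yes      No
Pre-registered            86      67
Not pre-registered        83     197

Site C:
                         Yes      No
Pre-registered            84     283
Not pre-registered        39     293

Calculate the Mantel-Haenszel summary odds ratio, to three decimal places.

OR_MH = Σ(aᵢdᵢ/nᵢ) / Σ(bᵢcᵢ/nᵢ), where nᵢ is the stratum total.
Stratum 1 (Site A): n = 555; a·d/n = 37·282/555 = 18.8000; b·c/n = 196·40/555 = 14.1261
Stratum 2 (Site B): n = 433; a·d/n = 86·197/433 = 39.1270; b·c/n = 67·83/433 = 12.8430
Stratum 3 (Site C): n = 699; a·d/n = 84·293/699 = 35.2103; b·c/n = 283·39/699 = 15.7897
OR_MH = (18.8000 + 39.1270 + 35.2103) / (14.1261 + 12.8430 + 15.7897) = 93.1373 / 42.7588 = 2.17820

2.178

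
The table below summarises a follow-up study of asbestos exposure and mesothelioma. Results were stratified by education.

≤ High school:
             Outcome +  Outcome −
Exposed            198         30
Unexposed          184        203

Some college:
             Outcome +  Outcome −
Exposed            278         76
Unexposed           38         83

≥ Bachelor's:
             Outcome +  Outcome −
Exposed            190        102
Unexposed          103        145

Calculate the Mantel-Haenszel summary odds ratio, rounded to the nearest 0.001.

4.780

OR_MH = Σ(aᵢdᵢ/nᵢ) / Σ(bᵢcᵢ/nᵢ), where nᵢ is the stratum total.
Stratum 1 (≤ High school): n = 615; a·d/n = 198·203/615 = 65.3561; b·c/n = 30·184/615 = 8.9756
Stratum 2 (Some college): n = 475; a·d/n = 278·83/475 = 48.5768; b·c/n = 76·38/475 = 6.0800
Stratum 3 (≥ Bachelor's): n = 540; a·d/n = 190·145/540 = 51.0185; b·c/n = 102·103/540 = 19.4556
OR_MH = (65.3561 + 48.5768 + 51.0185) / (8.9756 + 6.0800 + 19.4556) = 164.9515 / 34.5112 = 4.77965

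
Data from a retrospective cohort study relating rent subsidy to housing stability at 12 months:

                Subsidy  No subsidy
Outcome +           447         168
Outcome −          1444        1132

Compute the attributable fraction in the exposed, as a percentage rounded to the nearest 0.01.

45.33

Reading the table with exposure as columns: a = 447 (Subsidy, case), b = 1444 (Subsidy, non-case), c = 168 (No subsidy, case), d = 1132.
Risk in exposed = 447/1891 = 0.23638; risk in unexposed = 168/1300 = 0.12923.
RR = 0.23638/0.12923 = 1.82915
AR% = (RR − 1)/RR × 100 = (1.82915 − 1)/1.82915 × 100 = 45.3299%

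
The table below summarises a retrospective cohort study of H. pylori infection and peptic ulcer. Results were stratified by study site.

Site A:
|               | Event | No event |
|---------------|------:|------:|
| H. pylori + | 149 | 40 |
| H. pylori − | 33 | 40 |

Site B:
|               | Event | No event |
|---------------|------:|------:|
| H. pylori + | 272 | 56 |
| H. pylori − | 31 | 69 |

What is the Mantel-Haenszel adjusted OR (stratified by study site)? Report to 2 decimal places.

7.32

OR_MH = Σ(aᵢdᵢ/nᵢ) / Σ(bᵢcᵢ/nᵢ), where nᵢ is the stratum total.
Stratum 1 (Site A): n = 262; a·d/n = 149·40/262 = 22.7481; b·c/n = 40·33/262 = 5.0382
Stratum 2 (Site B): n = 428; a·d/n = 272·69/428 = 43.8505; b·c/n = 56·31/428 = 4.0561
OR_MH = (22.7481 + 43.8505) / (5.0382 + 4.0561) = 66.5986 / 9.0942 = 7.32316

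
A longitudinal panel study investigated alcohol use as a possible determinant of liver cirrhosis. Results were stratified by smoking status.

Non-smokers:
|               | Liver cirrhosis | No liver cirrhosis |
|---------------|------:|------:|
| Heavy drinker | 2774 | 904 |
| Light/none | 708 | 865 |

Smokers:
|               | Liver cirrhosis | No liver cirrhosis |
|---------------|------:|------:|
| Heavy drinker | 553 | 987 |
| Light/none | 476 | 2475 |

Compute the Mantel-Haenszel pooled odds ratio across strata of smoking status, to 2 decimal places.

3.36

OR_MH = Σ(aᵢdᵢ/nᵢ) / Σ(bᵢcᵢ/nᵢ), where nᵢ is the stratum total.
Stratum 1 (Non-smokers): n = 5251; a·d/n = 2774·865/5251 = 456.9625; b·c/n = 904·708/5251 = 121.8876
Stratum 2 (Smokers): n = 4491; a·d/n = 553·2475/4491 = 304.7595; b·c/n = 987·476/4491 = 104.6119
OR_MH = (456.9625 + 304.7595) / (121.8876 + 104.6119) = 761.7220 / 226.4995 = 3.36302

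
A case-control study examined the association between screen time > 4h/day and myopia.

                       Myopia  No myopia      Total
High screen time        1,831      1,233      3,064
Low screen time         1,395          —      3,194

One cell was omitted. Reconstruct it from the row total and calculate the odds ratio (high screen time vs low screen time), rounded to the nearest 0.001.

The missing cell is in the unexposed row: 3194 − 1395 = 1799.
So a = 1831, b = 1233, c = 1395, d = 1799.
OR = (a·d)/(b·c) = (1831 × 1799) / (1233 × 1395) = 3293969 / 1720035 = 1.91506

1.915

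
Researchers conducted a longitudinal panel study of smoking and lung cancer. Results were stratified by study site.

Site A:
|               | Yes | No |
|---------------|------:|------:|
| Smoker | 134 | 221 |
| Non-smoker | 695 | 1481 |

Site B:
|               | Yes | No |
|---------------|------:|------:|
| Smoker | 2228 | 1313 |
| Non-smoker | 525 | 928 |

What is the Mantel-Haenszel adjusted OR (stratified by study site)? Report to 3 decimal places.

2.478

OR_MH = Σ(aᵢdᵢ/nᵢ) / Σ(bᵢcᵢ/nᵢ), where nᵢ is the stratum total.
Stratum 1 (Site A): n = 2531; a·d/n = 134·1481/2531 = 78.4093; b·c/n = 221·695/2531 = 60.6855
Stratum 2 (Site B): n = 4994; a·d/n = 2228·928/4994 = 414.0136; b·c/n = 1313·525/4994 = 138.0306
OR_MH = (78.4093 + 414.0136) / (60.6855 + 138.0306) = 492.4229 / 198.7161 = 2.47802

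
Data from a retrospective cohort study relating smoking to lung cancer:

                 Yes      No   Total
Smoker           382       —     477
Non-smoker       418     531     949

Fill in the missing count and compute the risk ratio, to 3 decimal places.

The missing cell is in the exposed row: 477 − 382 = 95.
So a = 382, b = 95, c = 418, d = 531.
RR = [a/(a+b)] / [c/(c+d)] = (382/477) / (418/949) = 0.80084/0.44046 = 1.81817

1.818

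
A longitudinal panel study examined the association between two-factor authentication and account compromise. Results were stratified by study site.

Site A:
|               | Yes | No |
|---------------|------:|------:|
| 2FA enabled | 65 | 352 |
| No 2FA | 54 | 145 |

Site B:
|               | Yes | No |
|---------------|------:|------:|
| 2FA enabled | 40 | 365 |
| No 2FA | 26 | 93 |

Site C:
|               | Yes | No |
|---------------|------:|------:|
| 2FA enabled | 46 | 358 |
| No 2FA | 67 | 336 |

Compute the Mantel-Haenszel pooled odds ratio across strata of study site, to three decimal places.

0.528

OR_MH = Σ(aᵢdᵢ/nᵢ) / Σ(bᵢcᵢ/nᵢ), where nᵢ is the stratum total.
Stratum 1 (Site A): n = 616; a·d/n = 65·145/616 = 15.3003; b·c/n = 352·54/616 = 30.8571
Stratum 2 (Site B): n = 524; a·d/n = 40·93/524 = 7.0992; b·c/n = 365·26/524 = 18.1107
Stratum 3 (Site C): n = 807; a·d/n = 46·336/807 = 19.1524; b·c/n = 358·67/807 = 29.7224
OR_MH = (15.3003 + 7.0992 + 19.1524) / (30.8571 + 18.1107 + 29.7224) = 41.5520 / 78.6903 = 0.52804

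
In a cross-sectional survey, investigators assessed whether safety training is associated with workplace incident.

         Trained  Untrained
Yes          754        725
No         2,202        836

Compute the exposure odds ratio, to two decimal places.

Reading the table with exposure as columns: a = 754 (Trained, case), b = 2202 (Trained, non-case), c = 725 (Untrained, case), d = 836.
OR = (a·d)/(b·c) = (754 × 836) / (2202 × 725) = 630344 / 1596450 = 0.39484
Exposure is associated with lower odds of workplace incident (OR = 0.39 < 1).

0.39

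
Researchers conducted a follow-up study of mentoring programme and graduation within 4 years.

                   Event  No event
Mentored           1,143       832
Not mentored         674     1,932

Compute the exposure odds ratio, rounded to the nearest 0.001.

3.938

Cells: a = 1143, b = 832, c = 674, d = 1932.
OR = (a·d)/(b·c) = (1143 × 1932) / (832 × 674) = 2208276 / 560768 = 3.93795
The odds of graduation within 4 years are about 3.94 times as high in the mentored group.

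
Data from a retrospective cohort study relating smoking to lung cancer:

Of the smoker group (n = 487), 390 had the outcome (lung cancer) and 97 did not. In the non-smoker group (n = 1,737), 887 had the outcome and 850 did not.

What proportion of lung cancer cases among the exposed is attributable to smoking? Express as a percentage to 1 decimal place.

From the description: a = 390, b = 97, c = 887, d = 850.
Risk in exposed = 390/487 = 0.80082; risk in unexposed = 887/1737 = 0.51065.
RR = 0.80082/0.51065 = 1.56824
AR% = (RR − 1)/RR × 100 = (1.56824 − 1)/1.56824 × 100 = 36.2341%

36.2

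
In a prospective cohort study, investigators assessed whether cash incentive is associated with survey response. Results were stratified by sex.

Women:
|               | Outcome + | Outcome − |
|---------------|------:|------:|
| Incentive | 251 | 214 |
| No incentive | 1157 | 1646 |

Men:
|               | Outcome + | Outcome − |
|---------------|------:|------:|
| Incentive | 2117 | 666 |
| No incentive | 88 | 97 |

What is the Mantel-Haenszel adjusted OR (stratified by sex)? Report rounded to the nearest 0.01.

OR_MH = Σ(aᵢdᵢ/nᵢ) / Σ(bᵢcᵢ/nᵢ), where nᵢ is the stratum total.
Stratum 1 (Women): n = 3268; a·d/n = 251·1646/3268 = 126.4217; b·c/n = 214·1157/3268 = 75.7644
Stratum 2 (Men): n = 2968; a·d/n = 2117·97/2968 = 69.1877; b·c/n = 666·88/2968 = 19.7466
OR_MH = (126.4217 + 69.1877) / (75.7644 + 19.7466) = 195.6093 / 95.5110 = 2.04803

2.05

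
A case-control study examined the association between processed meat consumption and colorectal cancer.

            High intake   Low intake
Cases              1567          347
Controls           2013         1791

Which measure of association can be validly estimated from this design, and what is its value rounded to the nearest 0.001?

Reading the table with exposure as columns: a = 1567 (High intake, case), b = 2013 (High intake, non-case), c = 347 (Low intake, case), d = 1791.
This is a case-control study: participants were sampled on outcome status, so risks in the source population cannot be estimated directly — relative risk is not valid here. The odds ratio is the appropriate measure.
OR = (a·d)/(b·c) = (1567 × 1791) / (2013 × 347) = 2806497 / 698511 = 4.01783

4.018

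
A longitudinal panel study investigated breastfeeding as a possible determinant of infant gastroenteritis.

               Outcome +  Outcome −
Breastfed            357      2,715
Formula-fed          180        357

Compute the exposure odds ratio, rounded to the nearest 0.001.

Cells: a = 357, b = 2715, c = 180, d = 357.
OR = (a·d)/(b·c) = (357 × 357) / (2715 × 180) = 127449 / 488700 = 0.26079
Exposure is associated with lower odds of infant gastroenteritis (OR = 0.26 < 1).

0.261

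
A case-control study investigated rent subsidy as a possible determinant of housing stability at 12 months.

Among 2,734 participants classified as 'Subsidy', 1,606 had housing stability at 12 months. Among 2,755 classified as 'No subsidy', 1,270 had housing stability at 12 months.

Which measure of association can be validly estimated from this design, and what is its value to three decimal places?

1.665

From the description: a = 1606, b = 1128, c = 1270, d = 1485.
This is a case-control study: participants were sampled on outcome status, so risks in the source population cannot be estimated directly — relative risk is not valid here. The odds ratio is the appropriate measure.
OR = (a·d)/(b·c) = (1606 × 1485) / (1128 × 1270) = 2384910 / 1432560 = 1.66479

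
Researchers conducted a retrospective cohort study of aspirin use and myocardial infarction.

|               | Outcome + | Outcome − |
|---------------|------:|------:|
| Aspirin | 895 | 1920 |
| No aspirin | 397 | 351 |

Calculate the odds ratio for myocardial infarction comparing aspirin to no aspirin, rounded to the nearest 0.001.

Cells: a = 895, b = 1920, c = 397, d = 351.
OR = (a·d)/(b·c) = (895 × 351) / (1920 × 397) = 314145 / 762240 = 0.41213
Exposure is associated with lower odds of myocardial infarction (OR = 0.41 < 1).

0.412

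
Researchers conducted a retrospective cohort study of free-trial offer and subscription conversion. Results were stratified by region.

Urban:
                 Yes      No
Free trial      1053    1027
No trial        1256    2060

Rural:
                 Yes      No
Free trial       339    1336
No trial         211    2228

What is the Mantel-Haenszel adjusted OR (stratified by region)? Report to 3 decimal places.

1.904

OR_MH = Σ(aᵢdᵢ/nᵢ) / Σ(bᵢcᵢ/nᵢ), where nᵢ is the stratum total.
Stratum 1 (Urban): n = 5396; a·d/n = 1053·2060/5396 = 401.9978; b·c/n = 1027·1256/5396 = 239.0497
Stratum 2 (Rural): n = 4114; a·d/n = 339·2228/4114 = 183.5907; b·c/n = 1336·211/4114 = 68.5211
OR_MH = (401.9978 + 183.5907) / (239.0497 + 68.5211) = 585.5884 / 307.5708 = 1.90391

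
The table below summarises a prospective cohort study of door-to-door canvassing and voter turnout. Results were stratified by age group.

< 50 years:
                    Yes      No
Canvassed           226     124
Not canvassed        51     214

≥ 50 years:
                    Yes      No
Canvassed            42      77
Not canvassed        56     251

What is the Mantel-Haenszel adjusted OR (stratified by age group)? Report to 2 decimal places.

OR_MH = Σ(aᵢdᵢ/nᵢ) / Σ(bᵢcᵢ/nᵢ), where nᵢ is the stratum total.
Stratum 1 (< 50 years): n = 615; a·d/n = 226·214/615 = 78.6407; b·c/n = 124·51/615 = 10.2829
Stratum 2 (≥ 50 years): n = 426; a·d/n = 42·251/426 = 24.7465; b·c/n = 77·56/426 = 10.1221
OR_MH = (78.6407 + 24.7465) / (10.2829 + 10.1221) = 103.3871 / 20.4050 = 5.06676

5.07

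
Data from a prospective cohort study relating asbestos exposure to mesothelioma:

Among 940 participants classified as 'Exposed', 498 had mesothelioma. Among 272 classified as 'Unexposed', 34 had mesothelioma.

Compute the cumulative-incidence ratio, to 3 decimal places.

From the description: a = 498, b = 442, c = 34, d = 238.
Risk in exposed = 498/940 = 0.52979; risk in unexposed = 34/272 = 0.12500.
RR = 0.52979 / 0.12500 = 4.23830
The risk among the exposed is 4.24 times that among the unexposed.

4.238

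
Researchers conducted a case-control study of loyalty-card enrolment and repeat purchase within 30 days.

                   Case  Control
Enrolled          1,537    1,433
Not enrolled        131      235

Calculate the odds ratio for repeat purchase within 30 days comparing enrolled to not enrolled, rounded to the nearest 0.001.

1.924

Cells: a = 1537, b = 1433, c = 131, d = 235.
OR = (a·d)/(b·c) = (1537 × 235) / (1433 × 131) = 361195 / 187723 = 1.92408
The odds of repeat purchase within 30 days are about 1.92 times as high in the enrolled group.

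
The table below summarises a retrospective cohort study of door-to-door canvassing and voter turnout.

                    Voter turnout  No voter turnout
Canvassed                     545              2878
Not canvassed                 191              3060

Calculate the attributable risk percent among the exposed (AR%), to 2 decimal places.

Cells: a = 545, b = 2878, c = 191, d = 3060.
Risk in exposed = 545/3423 = 0.15922; risk in unexposed = 191/3251 = 0.05875.
RR = 0.15922/0.05875 = 2.71002
AR% = (RR − 1)/RR × 100 = (2.71002 − 1)/2.71002 × 100 = 63.1000%

63.10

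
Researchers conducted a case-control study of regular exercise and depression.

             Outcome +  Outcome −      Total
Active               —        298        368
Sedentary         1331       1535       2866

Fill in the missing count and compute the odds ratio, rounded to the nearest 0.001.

0.271

The missing cell is in the exposed row: 368 − 298 = 70.
So a = 70, b = 298, c = 1331, d = 1535.
OR = (a·d)/(b·c) = (70 × 1535) / (298 × 1331) = 107450 / 396638 = 0.27090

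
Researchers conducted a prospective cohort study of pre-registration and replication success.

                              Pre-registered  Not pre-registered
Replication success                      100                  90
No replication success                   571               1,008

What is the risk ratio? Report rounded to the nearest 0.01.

1.82

Reading the table with exposure as columns: a = 100 (Pre-registered, case), b = 571 (Pre-registered, non-case), c = 90 (Not pre-registered, case), d = 1008.
Risk in exposed = 100/671 = 0.14903; risk in unexposed = 90/1098 = 0.08197.
RR = 0.14903 / 0.08197 = 1.81818
The risk among the exposed is 1.82 times that among the unexposed.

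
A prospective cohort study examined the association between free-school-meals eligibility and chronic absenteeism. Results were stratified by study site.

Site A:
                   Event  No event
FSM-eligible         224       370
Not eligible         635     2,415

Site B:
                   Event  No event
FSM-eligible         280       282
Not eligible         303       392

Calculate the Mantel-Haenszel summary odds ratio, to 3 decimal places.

1.780

OR_MH = Σ(aᵢdᵢ/nᵢ) / Σ(bᵢcᵢ/nᵢ), where nᵢ is the stratum total.
Stratum 1 (Site A): n = 3644; a·d/n = 224·2415/3644 = 148.4523; b·c/n = 370·635/3644 = 64.4759
Stratum 2 (Site B): n = 1257; a·d/n = 280·392/1257 = 87.3190; b·c/n = 282·303/1257 = 67.9761
OR_MH = (148.4523 + 87.3190) / (64.4759 + 67.9761) = 235.7713 / 132.4520 = 1.78005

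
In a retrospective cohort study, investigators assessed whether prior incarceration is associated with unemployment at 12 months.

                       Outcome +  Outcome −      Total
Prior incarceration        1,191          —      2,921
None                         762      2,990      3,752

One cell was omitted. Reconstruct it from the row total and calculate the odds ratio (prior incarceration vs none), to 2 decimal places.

2.70

The missing cell is in the exposed row: 2921 − 1191 = 1730.
So a = 1191, b = 1730, c = 762, d = 2990.
OR = (a·d)/(b·c) = (1191 × 2990) / (1730 × 762) = 3561090 / 1318260 = 2.70136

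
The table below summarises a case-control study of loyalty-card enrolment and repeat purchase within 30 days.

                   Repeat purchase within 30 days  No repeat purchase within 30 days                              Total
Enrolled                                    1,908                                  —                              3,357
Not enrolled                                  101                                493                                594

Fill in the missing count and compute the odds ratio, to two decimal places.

6.43

The missing cell is in the exposed row: 3357 − 1908 = 1449.
So a = 1908, b = 1449, c = 101, d = 493.
OR = (a·d)/(b·c) = (1908 × 493) / (1449 × 101) = 940644 / 146349 = 6.42740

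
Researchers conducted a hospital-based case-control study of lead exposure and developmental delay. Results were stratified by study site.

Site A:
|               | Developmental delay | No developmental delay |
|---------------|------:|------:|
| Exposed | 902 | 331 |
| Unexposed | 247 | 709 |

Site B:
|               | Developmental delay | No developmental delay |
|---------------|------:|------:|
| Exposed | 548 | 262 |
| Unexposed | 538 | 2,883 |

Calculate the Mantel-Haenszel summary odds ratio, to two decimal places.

9.42

OR_MH = Σ(aᵢdᵢ/nᵢ) / Σ(bᵢcᵢ/nᵢ), where nᵢ is the stratum total.
Stratum 1 (Site A): n = 2189; a·d/n = 902·709/2189 = 292.1508; b·c/n = 331·247/2189 = 37.3490
Stratum 2 (Site B): n = 4231; a·d/n = 548·2883/4231 = 373.4068; b·c/n = 262·538/4231 = 33.3151
OR_MH = (292.1508 + 373.4068) / (37.3490 + 33.3151) = 665.5575 / 70.6641 = 9.41861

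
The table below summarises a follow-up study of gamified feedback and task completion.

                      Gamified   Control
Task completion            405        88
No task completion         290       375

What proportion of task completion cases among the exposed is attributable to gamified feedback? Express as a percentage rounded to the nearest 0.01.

Reading the table with exposure as columns: a = 405 (Gamified, case), b = 290 (Gamified, non-case), c = 88 (Control, case), d = 375.
Risk in exposed = 405/695 = 0.58273; risk in unexposed = 88/463 = 0.19006.
RR = 0.58273/0.19006 = 3.06597
AR% = (RR − 1)/RR × 100 = (3.06597 − 1)/3.06597 × 100 = 67.3839%

67.38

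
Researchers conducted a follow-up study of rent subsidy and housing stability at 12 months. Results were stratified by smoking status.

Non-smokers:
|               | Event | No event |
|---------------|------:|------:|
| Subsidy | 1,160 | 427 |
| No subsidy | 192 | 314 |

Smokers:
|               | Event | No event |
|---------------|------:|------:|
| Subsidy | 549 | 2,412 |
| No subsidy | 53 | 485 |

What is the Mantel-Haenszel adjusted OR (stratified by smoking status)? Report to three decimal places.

3.304

OR_MH = Σ(aᵢdᵢ/nᵢ) / Σ(bᵢcᵢ/nᵢ), where nᵢ is the stratum total.
Stratum 1 (Non-smokers): n = 2093; a·d/n = 1160·314/2093 = 174.0277; b·c/n = 427·192/2093 = 39.1706
Stratum 2 (Smokers): n = 3499; a·d/n = 549·485/3499 = 76.0975; b·c/n = 2412·53/3499 = 36.5350
OR_MH = (174.0277 + 76.0975) / (39.1706 + 36.5350) = 250.1252 / 75.7056 = 3.30392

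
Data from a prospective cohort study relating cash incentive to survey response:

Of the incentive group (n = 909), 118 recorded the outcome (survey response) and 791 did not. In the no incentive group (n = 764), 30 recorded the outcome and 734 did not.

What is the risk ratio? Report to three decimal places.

From the description: a = 118, b = 791, c = 30, d = 734.
Risk in exposed = 118/909 = 0.12981; risk in unexposed = 30/764 = 0.03927.
RR = 0.12981 / 0.03927 = 3.30590
The risk among the exposed is 3.31 times that among the unexposed.

3.306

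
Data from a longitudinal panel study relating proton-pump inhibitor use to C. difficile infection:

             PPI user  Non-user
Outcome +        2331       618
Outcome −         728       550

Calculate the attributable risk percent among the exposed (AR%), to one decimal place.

30.6

Reading the table with exposure as columns: a = 2331 (PPI user, case), b = 728 (PPI user, non-case), c = 618 (Non-user, case), d = 550.
Risk in exposed = 2331/3059 = 0.76201; risk in unexposed = 618/1168 = 0.52911.
RR = 0.76201/0.52911 = 1.44018
AR% = (RR − 1)/RR × 100 = (1.44018 − 1)/1.44018 × 100 = 30.5643%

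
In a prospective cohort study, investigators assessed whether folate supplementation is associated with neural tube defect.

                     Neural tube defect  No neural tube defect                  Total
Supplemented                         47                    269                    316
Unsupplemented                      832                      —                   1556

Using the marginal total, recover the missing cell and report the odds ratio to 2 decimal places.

0.15

The missing cell is in the unexposed row: 1556 − 832 = 724.
So a = 47, b = 269, c = 832, d = 724.
OR = (a·d)/(b·c) = (47 × 724) / (269 × 832) = 34028 / 223808 = 0.15204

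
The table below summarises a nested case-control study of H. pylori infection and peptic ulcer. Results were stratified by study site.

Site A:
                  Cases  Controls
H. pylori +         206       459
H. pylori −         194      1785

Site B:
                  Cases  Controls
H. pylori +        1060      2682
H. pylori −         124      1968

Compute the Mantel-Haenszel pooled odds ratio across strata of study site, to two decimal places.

5.48

OR_MH = Σ(aᵢdᵢ/nᵢ) / Σ(bᵢcᵢ/nᵢ), where nᵢ is the stratum total.
Stratum 1 (Site A): n = 2644; a·d/n = 206·1785/2644 = 139.0734; b·c/n = 459·194/2644 = 33.6785
Stratum 2 (Site B): n = 5834; a·d/n = 1060·1968/5834 = 357.5728; b·c/n = 2682·124/5834 = 57.0051
OR_MH = (139.0734 + 357.5728) / (33.6785 + 57.0051) = 496.6462 / 90.6837 = 5.47669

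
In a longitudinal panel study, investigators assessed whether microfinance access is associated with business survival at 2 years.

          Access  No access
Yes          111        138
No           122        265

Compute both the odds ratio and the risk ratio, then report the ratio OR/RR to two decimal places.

Reading the table with exposure as columns: a = 111 (Access, case), b = 122 (Access, non-case), c = 138 (No access, case), d = 265.
OR = (111·265)/(122·138) = 29415/16836 = 1.74715
Risk in exposed = 111/233 = 0.47639; risk in unexposed = 138/403 = 0.34243; RR = 1.39121
OR/RR = 1.74715 / 1.39121 = 1.25585
The outcome is not rare, so the OR lies further from 1 than the RR.

1.26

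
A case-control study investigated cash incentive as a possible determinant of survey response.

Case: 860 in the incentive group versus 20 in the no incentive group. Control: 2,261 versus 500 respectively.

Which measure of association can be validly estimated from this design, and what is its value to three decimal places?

9.509

From the description: a = 860, b = 2261, c = 20, d = 500.
This is a case-control study: participants were sampled on outcome status, so risks in the source population cannot be estimated directly — relative risk is not valid here. The odds ratio is the appropriate measure.
OR = (a·d)/(b·c) = (860 × 500) / (2261 × 20) = 430000 / 45220 = 9.50907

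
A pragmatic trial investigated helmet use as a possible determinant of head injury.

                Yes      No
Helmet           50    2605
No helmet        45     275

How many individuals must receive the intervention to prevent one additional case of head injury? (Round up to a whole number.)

Risk in treated group = 50/2655 = 0.01883; risk in control = 45/320 = 0.14062.
Absolute risk reduction = 0.14062 − 0.01883 = 0.12179
NNT = 1 / ARR = 1 / 0.12179 = 8.211 → round up → 9

9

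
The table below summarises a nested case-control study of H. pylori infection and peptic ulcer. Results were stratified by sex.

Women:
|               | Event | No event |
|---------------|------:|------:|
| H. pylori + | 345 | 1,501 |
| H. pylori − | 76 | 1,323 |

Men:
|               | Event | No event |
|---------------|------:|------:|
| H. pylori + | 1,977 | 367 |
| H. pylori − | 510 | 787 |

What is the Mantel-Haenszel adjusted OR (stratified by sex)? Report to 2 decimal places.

OR_MH = Σ(aᵢdᵢ/nᵢ) / Σ(bᵢcᵢ/nᵢ), where nᵢ is the stratum total.
Stratum 1 (Women): n = 3245; a·d/n = 345·1323/3245 = 140.6579; b·c/n = 1501·76/3245 = 35.1544
Stratum 2 (Men): n = 3641; a·d/n = 1977·787/3641 = 427.3274; b·c/n = 367·510/3641 = 51.4062
OR_MH = (140.6579 + 427.3274) / (35.1544 + 51.4062) = 567.9853 / 86.5606 = 6.56171

6.56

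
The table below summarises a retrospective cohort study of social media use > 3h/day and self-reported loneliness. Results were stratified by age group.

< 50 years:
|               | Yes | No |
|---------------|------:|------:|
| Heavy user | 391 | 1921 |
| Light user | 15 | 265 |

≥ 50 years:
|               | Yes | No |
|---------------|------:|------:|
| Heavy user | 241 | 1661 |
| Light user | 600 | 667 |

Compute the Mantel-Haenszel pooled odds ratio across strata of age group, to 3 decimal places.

OR_MH = Σ(aᵢdᵢ/nᵢ) / Σ(bᵢcᵢ/nᵢ), where nᵢ is the stratum total.
Stratum 1 (< 50 years): n = 2592; a·d/n = 391·265/2592 = 39.9749; b·c/n = 1921·15/2592 = 11.1169
Stratum 2 (≥ 50 years): n = 3169; a·d/n = 241·667/3169 = 50.7248; b·c/n = 1661·600/3169 = 314.4841
OR_MH = (39.9749 + 50.7248) / (11.1169 + 314.4841) = 90.6998 / 325.6010 = 0.27856

0.279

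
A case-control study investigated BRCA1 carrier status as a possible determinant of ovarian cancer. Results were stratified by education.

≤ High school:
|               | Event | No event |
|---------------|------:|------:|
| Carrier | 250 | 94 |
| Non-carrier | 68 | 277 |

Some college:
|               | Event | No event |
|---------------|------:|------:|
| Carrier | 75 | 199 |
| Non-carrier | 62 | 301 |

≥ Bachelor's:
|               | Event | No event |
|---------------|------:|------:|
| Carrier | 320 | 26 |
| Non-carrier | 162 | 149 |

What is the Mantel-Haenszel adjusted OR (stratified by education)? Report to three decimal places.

OR_MH = Σ(aᵢdᵢ/nᵢ) / Σ(bᵢcᵢ/nᵢ), where nᵢ is the stratum total.
Stratum 1 (≤ High school): n = 689; a·d/n = 250·277/689 = 100.5080; b·c/n = 94·68/689 = 9.2772
Stratum 2 (Some college): n = 637; a·d/n = 75·301/637 = 35.4396; b·c/n = 199·62/637 = 19.3689
Stratum 3 (≥ Bachelor's): n = 657; a·d/n = 320·149/657 = 72.5723; b·c/n = 26·162/657 = 6.4110
OR_MH = (100.5080 + 35.4396 + 72.5723) / (9.2772 + 19.3689 + 6.4110) = 208.5198 / 35.0571 = 5.94801

5.948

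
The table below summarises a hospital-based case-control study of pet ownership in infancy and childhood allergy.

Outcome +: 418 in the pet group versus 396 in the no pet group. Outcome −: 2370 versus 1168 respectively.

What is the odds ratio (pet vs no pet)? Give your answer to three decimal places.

From the description: a = 418, b = 2370, c = 396, d = 1168.
OR = (a·d)/(b·c) = (418 × 1168) / (2370 × 396) = 488224 / 938520 = 0.52021
Exposure is associated with lower odds of childhood allergy (OR = 0.52 < 1).

0.520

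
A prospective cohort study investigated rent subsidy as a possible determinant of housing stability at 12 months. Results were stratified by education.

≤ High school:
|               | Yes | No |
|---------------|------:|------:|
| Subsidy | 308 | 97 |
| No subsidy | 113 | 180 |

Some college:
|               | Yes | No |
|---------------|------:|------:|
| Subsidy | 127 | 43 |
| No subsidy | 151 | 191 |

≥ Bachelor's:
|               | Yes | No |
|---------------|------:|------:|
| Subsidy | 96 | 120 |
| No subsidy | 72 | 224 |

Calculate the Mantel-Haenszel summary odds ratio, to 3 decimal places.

OR_MH = Σ(aᵢdᵢ/nᵢ) / Σ(bᵢcᵢ/nᵢ), where nᵢ is the stratum total.
Stratum 1 (≤ High school): n = 698; a·d/n = 308·180/698 = 79.4269; b·c/n = 97·113/698 = 15.7034
Stratum 2 (Some college): n = 512; a·d/n = 127·191/512 = 47.3770; b·c/n = 43·151/512 = 12.6816
Stratum 3 (≥ Bachelor's): n = 512; a·d/n = 96·224/512 = 42.0000; b·c/n = 120·72/512 = 16.8750
OR_MH = (79.4269 + 47.3770 + 42.0000) / (15.7034 + 12.6816 + 16.8750) = 168.8039 / 45.2601 = 3.72964

3.730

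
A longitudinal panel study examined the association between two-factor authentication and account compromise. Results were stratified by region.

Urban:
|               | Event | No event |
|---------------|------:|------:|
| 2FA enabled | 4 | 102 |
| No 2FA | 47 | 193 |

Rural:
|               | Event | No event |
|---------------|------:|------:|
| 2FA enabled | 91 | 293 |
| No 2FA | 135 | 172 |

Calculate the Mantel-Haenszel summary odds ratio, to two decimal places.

0.35

OR_MH = Σ(aᵢdᵢ/nᵢ) / Σ(bᵢcᵢ/nᵢ), where nᵢ is the stratum total.
Stratum 1 (Urban): n = 346; a·d/n = 4·193/346 = 2.2312; b·c/n = 102·47/346 = 13.8555
Stratum 2 (Rural): n = 691; a·d/n = 91·172/691 = 22.6512; b·c/n = 293·135/691 = 57.2431
OR_MH = (2.2312 + 22.6512) / (13.8555 + 57.2431) = 24.8824 / 71.0986 = 0.34997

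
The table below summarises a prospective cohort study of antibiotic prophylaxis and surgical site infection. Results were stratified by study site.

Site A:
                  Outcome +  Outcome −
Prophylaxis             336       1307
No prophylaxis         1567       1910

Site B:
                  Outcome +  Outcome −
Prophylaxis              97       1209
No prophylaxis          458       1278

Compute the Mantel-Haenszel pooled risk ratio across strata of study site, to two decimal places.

0.41

RR_MH = Σ(aᵢ·n₀ᵢ/nᵢ) / Σ(cᵢ·n₁ᵢ/nᵢ), with n₁ᵢ = aᵢ+bᵢ (exposed), n₀ᵢ = cᵢ+dᵢ (unexposed), nᵢ = n₁ᵢ+n₀ᵢ.
Stratum 1 (Site A): n₁ = 1643, n₀ = 3477, n = 5120; a·n₀/n = 336·3477/5120 = 228.1781; c·n₁/n = 1567·1643/5120 = 502.8479
Stratum 2 (Site B): n₁ = 1306, n₀ = 1736, n = 3042; a·n₀/n = 97·1736/3042 = 55.3557; c·n₁/n = 458·1306/3042 = 196.6298
RR_MH = (228.1781 + 55.3557) / (502.8479 + 196.6298) = 283.5338 / 699.4777 = 0.40535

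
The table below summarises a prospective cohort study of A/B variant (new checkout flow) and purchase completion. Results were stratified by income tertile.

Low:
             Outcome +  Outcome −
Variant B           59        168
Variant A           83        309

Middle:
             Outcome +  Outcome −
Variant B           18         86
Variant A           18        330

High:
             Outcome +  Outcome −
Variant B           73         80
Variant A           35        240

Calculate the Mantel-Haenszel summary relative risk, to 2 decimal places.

RR_MH = Σ(aᵢ·n₀ᵢ/nᵢ) / Σ(cᵢ·n₁ᵢ/nᵢ), with n₁ᵢ = aᵢ+bᵢ (exposed), n₀ᵢ = cᵢ+dᵢ (unexposed), nᵢ = n₁ᵢ+n₀ᵢ.
Stratum 1 (Low): n₁ = 227, n₀ = 392, n = 619; a·n₀/n = 59·392/619 = 37.3635; c·n₁/n = 83·227/619 = 30.4378
Stratum 2 (Middle): n₁ = 104, n₀ = 348, n = 452; a·n₀/n = 18·348/452 = 13.8584; c·n₁/n = 18·104/452 = 4.1416
Stratum 3 (High): n₁ = 153, n₀ = 275, n = 428; a·n₀/n = 73·275/428 = 46.9042; c·n₁/n = 35·153/428 = 12.5117
RR_MH = (37.3635 + 13.8584 + 46.9042) / (30.4378 + 4.1416 + 12.5117) = 98.1261 / 47.0911 = 2.08375

2.08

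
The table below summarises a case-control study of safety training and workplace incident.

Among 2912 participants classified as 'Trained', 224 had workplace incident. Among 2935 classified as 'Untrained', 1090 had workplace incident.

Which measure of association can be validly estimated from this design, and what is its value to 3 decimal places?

From the description: a = 224, b = 2688, c = 1090, d = 1845.
This is a case-control study: participants were sampled on outcome status, so risks in the source population cannot be estimated directly — relative risk is not valid here. The odds ratio is the appropriate measure.
OR = (a·d)/(b·c) = (224 × 1845) / (2688 × 1090) = 413280 / 2929920 = 0.14106

0.141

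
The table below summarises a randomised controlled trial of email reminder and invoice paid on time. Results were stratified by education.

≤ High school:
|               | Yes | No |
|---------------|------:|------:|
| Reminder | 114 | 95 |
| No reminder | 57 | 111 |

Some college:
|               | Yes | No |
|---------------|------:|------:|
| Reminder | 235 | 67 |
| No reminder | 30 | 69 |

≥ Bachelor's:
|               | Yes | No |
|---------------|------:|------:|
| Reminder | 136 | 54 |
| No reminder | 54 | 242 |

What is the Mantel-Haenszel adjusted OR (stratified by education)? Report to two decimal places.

OR_MH = Σ(aᵢdᵢ/nᵢ) / Σ(bᵢcᵢ/nᵢ), where nᵢ is the stratum total.
Stratum 1 (≤ High school): n = 377; a·d/n = 114·111/377 = 33.5650; b·c/n = 95·57/377 = 14.3634
Stratum 2 (Some college): n = 401; a·d/n = 235·69/401 = 40.4364; b·c/n = 67·30/401 = 5.0125
Stratum 3 (≥ Bachelor's): n = 486; a·d/n = 136·242/486 = 67.7202; b·c/n = 54·54/486 = 6.0000
OR_MH = (33.5650 + 40.4364 + 67.7202) / (14.3634 + 5.0125 + 6.0000) = 141.7216 / 25.3759 = 5.58490

5.58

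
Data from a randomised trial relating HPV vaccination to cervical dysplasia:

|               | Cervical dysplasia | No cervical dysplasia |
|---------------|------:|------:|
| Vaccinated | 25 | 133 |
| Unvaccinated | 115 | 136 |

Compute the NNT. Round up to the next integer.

Risk in treated group = 25/158 = 0.15823; risk in control = 115/251 = 0.45817.
Absolute risk reduction = 0.45817 − 0.15823 = 0.29994
NNT = 1 / ARR = 1 / 0.29994 = 3.334 → round up → 4

4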